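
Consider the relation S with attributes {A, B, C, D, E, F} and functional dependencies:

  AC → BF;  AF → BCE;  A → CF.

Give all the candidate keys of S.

{A, D}

Attributes A, D never appear on any right-hand side, so every candidate key must contain {A, D}.
{A, D}⁺ = {A, B, C, D, E, F}, which is all of the schema, so {A, D} is the only candidate key.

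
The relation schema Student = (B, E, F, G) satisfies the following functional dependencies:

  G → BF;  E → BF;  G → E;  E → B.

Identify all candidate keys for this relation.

{G}

Attribute G never appears on the right-hand side of any dependency, so G must belong to every candidate key.
{G}⁺ = {B, E, F, G}, which is all of the schema, so {G} is the only candidate key.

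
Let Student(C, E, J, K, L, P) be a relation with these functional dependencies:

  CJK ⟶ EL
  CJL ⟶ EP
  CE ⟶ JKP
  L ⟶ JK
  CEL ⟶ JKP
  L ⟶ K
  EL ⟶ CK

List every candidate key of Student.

{C, E}, {C, L}, {E, L}, {C, J, K}

{C, E}⁺: CE→JKP adds J, K, P; CJK→EL adds L → {C, E, J, K, L, P}.
{C, L}⁺: L→JK adds J, K; CJK→EL adds E; CJL→EP adds P → {C, E, J, K, L, P}.
{E, L}⁺: L→JK adds J, K; EL→CK adds C; CJL→EP adds P → {C, E, J, K, L, P}.
{C, J, K}⁺: CJK→EL adds E, L; CJL→EP adds P → {C, E, J, K, L, P}.
Any other superkey contains one of these as a subset, so there are no further candidate keys.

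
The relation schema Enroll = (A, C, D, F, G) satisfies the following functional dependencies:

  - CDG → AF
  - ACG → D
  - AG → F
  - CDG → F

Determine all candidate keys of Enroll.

(A, C, G), (C, D, G)

Attributes C, G never appear on any right-hand side, so every candidate key must contain {C, G}.
{C, G}⁺ = {C, G}, which is not all of the schema, so we must add further attributes.
{A, C, G}⁺: ACG→D adds D; AG→F adds F → {A, C, D, F, G}. Minimal: {C, G}⁺ = {C, G}; {A, G}⁺ = {A, F, G}; {A, C}⁺ = {A, C} — none reach the full schema.
{C, D, G}⁺: CDG→AF adds A, F → {A, C, D, F, G}. Minimal: {D, G}⁺ = {D, G}; {C, G}⁺ = {C, G}; {C, D}⁺ = {C, D} — none reach the full schema.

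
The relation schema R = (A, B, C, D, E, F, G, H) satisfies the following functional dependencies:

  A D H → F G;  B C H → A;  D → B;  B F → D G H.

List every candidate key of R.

{B, C, E, F}⁺: BF→DGH adds D, G, H; BCH→A adds A → {A, B, C, D, E, F, G, H}. Minimal: {C, E, F}⁺ = {C, E, F}; {B, E, F}⁺ = {B, D, E, F, G, H}; {B, C, F}⁺ = {A, B, C, D, F, G, H}; … — none reach the full schema.
{C, D, E, F}⁺: D→B adds B; BF→DGH adds G, H; BCH→A adds A → {A, B, C, D, E, F, G, H}. Minimal: {D, E, F}⁺ = {B, D, E, F, G, H}; {C, E, F}⁺ = {C, E, F}; {C, D, F}⁺ = {A, B, C, D, F, G, H}; … — none reach the full schema.
{C, D, E, H}⁺: D→B adds B; BCH→A adds A; ADH→FG adds F, G → {A, B, C, D, E, F, G, H}. Minimal: {D, E, H}⁺ = {B, D, E, H}; {C, E, H}⁺ = {C, E, H}; {C, D, H}⁺ = {A, B, C, D, F, G, H}; … — none reach the full schema.
Any other superkey contains one of these as a subset, so there are no further candidate keys.

BCEF; CDEF; CDEH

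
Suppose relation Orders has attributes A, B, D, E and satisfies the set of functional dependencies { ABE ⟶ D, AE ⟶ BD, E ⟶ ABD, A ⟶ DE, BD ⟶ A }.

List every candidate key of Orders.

{A}⁺: A→DE adds D, E; AE→BD adds B → {A, B, D, E}.
{E}⁺: E→ABD adds A, B, D → {A, B, D, E}.
{B, D}⁺: BD→A adds A; A→DE adds E → {A, B, D, E}. Minimal: {D}⁺ = {D}; {B}⁺ = {B} — none reach the full schema.
Any other superkey contains one of these as a subset, so there are no further candidate keys.

{A}, {E}, {B, D}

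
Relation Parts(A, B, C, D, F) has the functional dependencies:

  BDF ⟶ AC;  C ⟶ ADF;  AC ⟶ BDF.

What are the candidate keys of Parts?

{C}⁺: C→ADF adds A, D, F; AC→BDF adds B → {A, B, C, D, F}.
{B, D, F}⁺: BDF→AC adds A, C → {A, B, C, D, F}. Minimal: {D, F}⁺ = {D, F}; {B, F}⁺ = {B, F}; {B, D}⁺ = {B, D} — none reach the full schema.

{C}, {B, D, F}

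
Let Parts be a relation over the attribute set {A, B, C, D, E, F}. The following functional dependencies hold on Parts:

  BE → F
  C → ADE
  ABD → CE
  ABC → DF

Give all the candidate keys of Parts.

Attribute B never appears on the right-hand side of any dependency, so B must belong to every candidate key.
{B}⁺ = {B}, which is not all of the schema, so we must add further attributes.
{B, C}⁺: C→ADE adds A, D, E; ABC→DF adds F → {A, B, C, D, E, F}.
{A, B, D}⁺: ABD→CE adds C, E; ABC→DF adds F → {A, B, C, D, E, F}.
Any other superkey contains one of these as a subset, so there are no further candidate keys.

{B, C}, {A, B, D}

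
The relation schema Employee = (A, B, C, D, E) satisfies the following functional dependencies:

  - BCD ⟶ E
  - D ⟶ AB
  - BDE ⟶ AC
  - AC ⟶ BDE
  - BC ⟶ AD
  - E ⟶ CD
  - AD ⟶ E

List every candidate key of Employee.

{D}⁺: D→AB adds A, B; AD→E adds E; BDE→AC adds C → {A, B, C, D, E}.
{E}⁺: E→CD adds C, D; D→AB adds A, B → {A, B, C, D, E}.
{A, C}⁺: AC→BDE adds B, D, E → {A, B, C, D, E}.
{B, C}⁺: BC→AD adds A, D; AD→E adds E → {A, B, C, D, E}.
Any other superkey contains one of these as a subset, so there are no further candidate keys.

D, E, AC, BC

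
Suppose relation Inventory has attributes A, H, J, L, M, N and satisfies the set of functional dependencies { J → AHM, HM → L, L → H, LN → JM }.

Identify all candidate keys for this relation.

{J, N}, {L, N}, {H, M, N}

Attribute N never appears on the right-hand side of any dependency, so N must belong to every candidate key.
{N}⁺ = {N}, which is not all of the schema, so we must add further attributes.
{J, N}⁺: J→AHM adds A, H, M; HM→L adds L → {A, H, J, L, M, N}. Minimal: {N}⁺ = {N}; {J}⁺ = {A, H, J, L, M} — none reach the full schema.
{L, N}⁺: L→H adds H; LN→JM adds J, M; J→AHM adds A → {A, H, J, L, M, N}. Minimal: {N}⁺ = {N}; {L}⁺ = {H, L} — none reach the full schema.
{H, M, N}⁺: HM→L adds L; LN→JM adds J; J→AHM adds A → {A, H, J, L, M, N}. Minimal: {M, N}⁺ = {M, N}; {H, N}⁺ = {H, N}; {H, M}⁺ = {H, L, M} — none reach the full schema.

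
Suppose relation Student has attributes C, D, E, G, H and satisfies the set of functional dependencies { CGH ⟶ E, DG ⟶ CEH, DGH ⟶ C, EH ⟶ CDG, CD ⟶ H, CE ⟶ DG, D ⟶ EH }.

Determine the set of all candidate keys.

{D}⁺: D→EH adds E, H; EH→CDG adds C, G → {C, D, E, G, H}.
{C, E}⁺: CE→DG adds D, G; D→EH adds H → {C, D, E, G, H}. Minimal: {E}⁺ = {E}; {C}⁺ = {C} — none reach the full schema.
{E, H}⁺: EH→CDG adds C, D, G → {C, D, E, G, H}. Minimal: {H}⁺ = {H}; {E}⁺ = {E} — none reach the full schema.
{C, G, H}⁺: CGH→E adds E; EH→CDG adds D → {C, D, E, G, H}. Minimal: {G, H}⁺ = {G, H}; {C, H}⁺ = {C, H}; {C, G}⁺ = {C, G} — none reach the full schema.

{D}, {C, E}, {E, H}, {C, G, H}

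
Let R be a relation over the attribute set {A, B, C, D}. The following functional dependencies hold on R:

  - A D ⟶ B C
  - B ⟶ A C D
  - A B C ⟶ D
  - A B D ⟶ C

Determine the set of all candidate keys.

{B}⁺: B→ACD adds A, C, D → {A, B, C, D}.
{A, D}⁺: AD→BC adds B, C → {A, B, C, D}. Minimal: {D}⁺ = {D}; {A}⁺ = {A} — none reach the full schema.

{B}; {A, D}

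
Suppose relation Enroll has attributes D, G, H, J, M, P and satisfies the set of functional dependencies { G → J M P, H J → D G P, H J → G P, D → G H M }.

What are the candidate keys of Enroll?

{D}⁺: D→GHM adds G, H, M; G→JMP adds J, P → {D, G, H, J, M, P}.
{G, H}⁺: G→JMP adds J, M, P; HJ→DGP adds D → {D, G, H, J, M, P}. Minimal: {H}⁺ = {H}; {G}⁺ = {G, J, M, P} — none reach the full schema.
{H, J}⁺: HJ→DGP adds D, G, P; D→GHM adds M → {D, G, H, J, M, P}. Minimal: {J}⁺ = {J}; {H}⁺ = {H} — none reach the full schema.
Any other superkey contains one of these as a subset, so there are no further candidate keys.

D, GH, HJ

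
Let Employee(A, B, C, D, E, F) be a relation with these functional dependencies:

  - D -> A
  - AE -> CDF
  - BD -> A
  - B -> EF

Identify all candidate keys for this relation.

{A, B}, {B, D}

Attribute B never appears on the right-hand side of any dependency, so B must belong to every candidate key.
{B}⁺ = {B, E, F}, which is not all of the schema, so we must add further attributes.
{A, B}⁺: B→EF adds E, F; AE→CDF adds C, D → {A, B, C, D, E, F}.
{B, D}⁺: D→A adds A; B→EF adds E, F; AE→CDF adds C → {A, B, C, D, E, F}.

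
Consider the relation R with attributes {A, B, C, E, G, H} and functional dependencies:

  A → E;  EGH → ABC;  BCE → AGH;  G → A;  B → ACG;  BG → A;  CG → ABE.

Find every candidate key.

{B}; {C, G}; {G, H}

{B}⁺: B→ACG adds A, C, G; CG→ABE adds E; BCE→AGH adds H → {A, B, C, E, G, H}.
{C, G}⁺: G→A adds A; CG→ABE adds B, E; BCE→AGH adds H → {A, B, C, E, G, H}. Minimal: {G}⁺ = {A, E, G}; {C}⁺ = {C} — none reach the full schema.
{G, H}⁺: G→A adds A; A→E adds E; EGH→ABC adds B, C → {A, B, C, E, G, H}. Minimal: {H}⁺ = {H}; {G}⁺ = {A, E, G} — none reach the full schema.
Any other superkey contains one of these as a subset, so there are no further candidate keys.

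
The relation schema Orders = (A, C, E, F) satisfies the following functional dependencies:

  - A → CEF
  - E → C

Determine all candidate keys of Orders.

A

Attribute A never appears on the right-hand side of any dependency, so A must belong to every candidate key.
{A}⁺ = {A, C, E, F}, which is all of the schema, so {A} is the only candidate key.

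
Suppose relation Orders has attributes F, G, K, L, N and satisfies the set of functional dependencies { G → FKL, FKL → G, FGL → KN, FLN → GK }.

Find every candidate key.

{G}⁺: G→FKL adds F, K, L; FGL→KN adds N → {F, G, K, L, N}.
{F, K, L}⁺: FKL→G adds G; FGL→KN adds N → {F, G, K, L, N}. Minimal: {K, L}⁺ = {K, L}; {F, L}⁺ = {F, L}; {F, K}⁺ = {F, K} — none reach the full schema.
{F, L, N}⁺: FLN→GK adds G, K → {F, G, K, L, N}. Minimal: {L, N}⁺ = {L, N}; {F, N}⁺ = {F, N}; {F, L}⁺ = {F, L} — none reach the full schema.

G, FKL, FLN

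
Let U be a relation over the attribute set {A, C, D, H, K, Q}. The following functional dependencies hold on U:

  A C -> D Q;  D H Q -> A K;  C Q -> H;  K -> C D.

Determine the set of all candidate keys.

{A, C}⁺: AC→DQ adds D, Q; CQ→H adds H; DHQ→AK adds K → {A, C, D, H, K, Q}.
{A, K}⁺: K→CD adds C, D; AC→DQ adds Q; CQ→H adds H → {A, C, D, H, K, Q}.
{K, Q}⁺: K→CD adds C, D; CQ→H adds H; DHQ→AK adds A → {A, C, D, H, K, Q}.
{C, D, Q}⁺: CQ→H adds H; DHQ→AK adds A, K → {A, C, D, H, K, Q}.
{D, H, Q}⁺: DHQ→AK adds A, K; K→CD adds C → {A, C, D, H, K, Q}.
Any other superkey contains one of these as a subset, so there are no further candidate keys.

{A, C}, {A, K}, {K, Q}, {C, D, Q}, {D, H, Q}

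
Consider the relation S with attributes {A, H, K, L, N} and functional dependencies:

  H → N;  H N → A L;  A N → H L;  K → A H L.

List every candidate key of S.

{K}⁺: K→AHL adds A, H, L; H→N adds N → {A, H, K, L, N}.

{K}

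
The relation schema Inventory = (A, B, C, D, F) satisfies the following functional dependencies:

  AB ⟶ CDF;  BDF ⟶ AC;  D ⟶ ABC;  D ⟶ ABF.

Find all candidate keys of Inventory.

{D}⁺: D→ABC adds A, B, C; D→ABF adds F → {A, B, C, D, F}.
{A, B}⁺: AB→CDF adds C, D, F → {A, B, C, D, F}.

(D); (A, B)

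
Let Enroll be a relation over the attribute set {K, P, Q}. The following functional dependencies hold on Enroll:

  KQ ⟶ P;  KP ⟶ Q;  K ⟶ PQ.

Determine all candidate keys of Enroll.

(K)

Attribute K never appears on the right-hand side of any dependency, so K must belong to every candidate key.
{K}⁺ = {K, P, Q}, which is all of the schema, so {K} is the only candidate key.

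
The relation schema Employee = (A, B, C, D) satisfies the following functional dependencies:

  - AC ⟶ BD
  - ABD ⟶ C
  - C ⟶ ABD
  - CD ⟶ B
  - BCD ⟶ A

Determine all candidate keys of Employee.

C; ABD

{C}⁺: C→ABD adds A, B, D → {A, B, C, D}.
{A, B, D}⁺: ABD→C adds C → {A, B, C, D}. Minimal: {B, D}⁺ = {B, D}; {A, D}⁺ = {A, D}; {A, B}⁺ = {A, B} — none reach the full schema.
Any other superkey contains one of these as a subset, so there are no further candidate keys.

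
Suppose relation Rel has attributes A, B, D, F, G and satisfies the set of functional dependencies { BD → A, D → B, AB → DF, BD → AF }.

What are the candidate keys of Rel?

DG, ABG

Attribute G never appears on the right-hand side of any dependency, so G must belong to every candidate key.
{G}⁺ = {G}, which is not all of the schema, so we must add further attributes.
{D, G}⁺: D→B adds B; BD→AF adds A, F → {A, B, D, F, G}.
{A, B, G}⁺: AB→DF adds D, F → {A, B, D, F, G}.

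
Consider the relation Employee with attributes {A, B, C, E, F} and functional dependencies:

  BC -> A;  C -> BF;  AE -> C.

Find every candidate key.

(A, E), (C, E)

Attribute E never appears on the right-hand side of any dependency, so E must belong to every candidate key.
{E}⁺ = {E}, which is not all of the schema, so we must add further attributes.
{A, E}⁺: AE→C adds C; C→BF adds B, F → {A, B, C, E, F}.
{C, E}⁺: C→BF adds B, F; BC→A adds A → {A, B, C, E, F}.
Any other superkey contains one of these as a subset, so there are no further candidate keys.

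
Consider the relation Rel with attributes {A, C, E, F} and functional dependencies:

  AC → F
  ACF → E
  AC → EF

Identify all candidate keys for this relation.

Attributes A, C never appear on any right-hand side, so every candidate key must contain {A, C}.
{A, C}⁺ = {A, C, E, F}, which is all of the schema, so {A, C} is the only candidate key.

{A, C}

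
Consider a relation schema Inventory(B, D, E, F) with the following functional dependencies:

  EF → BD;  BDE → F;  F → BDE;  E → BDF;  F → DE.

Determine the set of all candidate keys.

E, F

{E}⁺: E→BDF adds B, D, F → {B, D, E, F}.
{F}⁺: F→BDE adds B, D, E → {B, D, E, F}.
Any other superkey contains one of these as a subset, so there are no further candidate keys.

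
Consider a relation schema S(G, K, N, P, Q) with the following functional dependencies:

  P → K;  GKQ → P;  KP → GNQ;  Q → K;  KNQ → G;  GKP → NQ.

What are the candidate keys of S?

{P}⁺: P→K adds K; KP→GNQ adds G, N, Q → {G, K, N, P, Q}.
{G, Q}⁺: Q→K adds K; GKQ→P adds P; KP→GNQ adds N → {G, K, N, P, Q}. Minimal: {Q}⁺ = {K, Q}; {G}⁺ = {G} — none reach the full schema.
{N, Q}⁺: Q→K adds K; KNQ→G adds G; GKQ→P adds P → {G, K, N, P, Q}. Minimal: {Q}⁺ = {K, Q}; {N}⁺ = {N} — none reach the full schema.

(P), (G, Q), (N, Q)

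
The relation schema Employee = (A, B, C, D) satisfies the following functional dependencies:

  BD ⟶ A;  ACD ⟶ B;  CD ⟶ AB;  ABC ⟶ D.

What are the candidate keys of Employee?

Attribute C never appears on the right-hand side of any dependency, so C must belong to every candidate key.
{C}⁺ = {C}, which is not all of the schema, so we must add further attributes.
{C, D}⁺: CD→AB adds A, B → {A, B, C, D}. Minimal: {D}⁺ = {D}; {C}⁺ = {C} — none reach the full schema.
{A, B, C}⁺: ABC→D adds D → {A, B, C, D}. Minimal: {B, C}⁺ = {B, C}; {A, C}⁺ = {A, C}; {A, B}⁺ = {A, B} — none reach the full schema.

CD, ABC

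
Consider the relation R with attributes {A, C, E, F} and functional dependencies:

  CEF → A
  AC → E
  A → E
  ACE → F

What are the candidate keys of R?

{A, C}⁺: AC→E adds E; ACE→F adds F → {A, C, E, F}.
{C, E, F}⁺: CEF→A adds A → {A, C, E, F}.

AC; CEF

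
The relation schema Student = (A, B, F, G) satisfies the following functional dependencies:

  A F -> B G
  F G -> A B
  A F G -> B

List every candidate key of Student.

(A, F); (F, G)

{A, F}⁺: AF→BG adds B, G → {A, B, F, G}.
{F, G}⁺: FG→AB adds A, B → {A, B, F, G}.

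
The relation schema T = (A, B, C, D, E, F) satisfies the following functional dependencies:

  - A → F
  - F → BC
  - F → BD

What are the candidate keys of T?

Attributes A, E never appear on any right-hand side, so every candidate key must contain {A, E}.
{A, E}⁺ = {A, B, C, D, E, F}, which is all of the schema, so {A, E} is the only candidate key.

{A, E}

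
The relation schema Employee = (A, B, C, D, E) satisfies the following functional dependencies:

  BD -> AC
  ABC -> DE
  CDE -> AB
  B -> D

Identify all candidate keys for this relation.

{B}⁺: B→D adds D; BD→AC adds A, C; ABC→DE adds E → {A, B, C, D, E}.
{C, D, E}⁺: CDE→AB adds A, B → {A, B, C, D, E}. Minimal: {D, E}⁺ = {D, E}; {C, E}⁺ = {C, E}; {C, D}⁺ = {C, D} — none reach the full schema.

{B}; {C, D, E}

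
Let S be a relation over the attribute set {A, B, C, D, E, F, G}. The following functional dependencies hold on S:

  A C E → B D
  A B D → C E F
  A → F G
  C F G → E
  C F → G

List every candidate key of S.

{A, C}⁺: A→FG adds F, G; CFG→E adds E; ACE→BD adds B, D → {A, B, C, D, E, F, G}.
{A, B, D}⁺: ABD→CEF adds C, E, F; A→FG adds G → {A, B, C, D, E, F, G}.

{A, C}, {A, B, D}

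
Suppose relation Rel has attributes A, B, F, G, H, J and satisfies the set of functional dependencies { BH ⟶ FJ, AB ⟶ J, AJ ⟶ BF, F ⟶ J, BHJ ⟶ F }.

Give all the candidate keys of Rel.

(A, B, G, H), (A, F, G, H), (A, G, H, J)

Attributes A, G, H never appear on any right-hand side, so every candidate key must contain {A, G, H}.
{A, G, H}⁺ = {A, G, H}, which is not all of the schema, so we must add further attributes.
{A, B, G, H}⁺: BH→FJ adds F, J → {A, B, F, G, H, J}. Minimal: {B, G, H}⁺ = {B, F, G, H, J}; {A, G, H}⁺ = {A, G, H}; {A, B, H}⁺ = {A, B, F, H, J}; … — none reach the full schema.
{A, F, G, H}⁺: F→J adds J; AJ→BF adds B → {A, B, F, G, H, J}. Minimal: {F, G, H}⁺ = {F, G, H, J}; {A, G, H}⁺ = {A, G, H}; {A, F, H}⁺ = {A, B, F, H, J}; … — none reach the full schema.
{A, G, H, J}⁺: AJ→BF adds B, F → {A, B, F, G, H, J}. Minimal: {G, H, J}⁺ = {G, H, J}; {A, H, J}⁺ = {A, B, F, H, J}; {A, G, J}⁺ = {A, B, F, G, J}; … — none reach the full schema.
Any other superkey contains one of these as a subset, so there are no further candidate keys.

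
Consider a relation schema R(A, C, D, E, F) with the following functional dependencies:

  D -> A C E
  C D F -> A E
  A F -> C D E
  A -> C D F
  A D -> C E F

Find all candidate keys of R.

{A}⁺: A→CDF adds C, D, F; AD→CEF adds E → {A, C, D, E, F}.
{D}⁺: D→ACE adds A, C, E; A→CDF adds F → {A, C, D, E, F}.

(A), (D)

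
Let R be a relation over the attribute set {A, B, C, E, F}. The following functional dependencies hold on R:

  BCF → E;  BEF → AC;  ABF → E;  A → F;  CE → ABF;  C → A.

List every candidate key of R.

{A, B}; {B, C}; {C, E}; {B, E, F}

{A, B}⁺: A→F adds F; ABF→E adds E; BEF→AC adds C → {A, B, C, E, F}. Minimal: {B}⁺ = {B}; {A}⁺ = {A, F} — none reach the full schema.
{B, C}⁺: C→A adds A; A→F adds F; BCF→E adds E → {A, B, C, E, F}. Minimal: {C}⁺ = {A, C, F}; {B}⁺ = {B} — none reach the full schema.
{C, E}⁺: CE→ABF adds A, B, F → {A, B, C, E, F}. Minimal: {E}⁺ = {E}; {C}⁺ = {A, C, F} — none reach the full schema.
{B, E, F}⁺: BEF→AC adds A, C → {A, B, C, E, F}. Minimal: {E, F}⁺ = {E, F}; {B, F}⁺ = {B, F}; {B, E}⁺ = {B, E} — none reach the full schema.
Any other superkey contains one of these as a subset, so there are no further candidate keys.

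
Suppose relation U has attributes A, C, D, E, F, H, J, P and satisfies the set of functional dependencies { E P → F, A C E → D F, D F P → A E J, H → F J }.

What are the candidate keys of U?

Attributes C, H, P never appear on any right-hand side, so every candidate key must contain {C, H, P}.
{C, H, P}⁺ = {C, F, H, J, P}, which is not all of the schema, so we must add further attributes.
{C, D, H, P}⁺: H→FJ adds F, J; DFP→AEJ adds A, E → {A, C, D, E, F, H, J, P}. Minimal: {D, H, P}⁺ = {A, D, E, F, H, J, P}; {C, H, P}⁺ = {C, F, H, J, P}; {C, D, P}⁺ = {C, D, P}; … — none reach the full schema.
{A, C, E, H, P}⁺: EP→F adds F; ACE→DF adds D; DFP→AEJ adds J → {A, C, D, E, F, H, J, P}. Minimal: {C, E, H, P}⁺ = {C, E, F, H, J, P}; {A, E, H, P}⁺ = {A, E, F, H, J, P}; {A, C, H, P}⁺ = {A, C, F, H, J, P}; … — none reach the full schema.
Any other superkey contains one of these as a subset, so there are no further candidate keys.

{C, D, H, P}, {A, C, E, H, P}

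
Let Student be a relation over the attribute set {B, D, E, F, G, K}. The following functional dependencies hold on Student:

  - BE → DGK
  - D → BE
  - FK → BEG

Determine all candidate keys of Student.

DF, FK, BEF

Attribute F never appears on the right-hand side of any dependency, so F must belong to every candidate key.
{F}⁺ = {F}, which is not all of the schema, so we must add further attributes.
{D, F}⁺: D→BE adds B, E; BE→DGK adds G, K → {B, D, E, F, G, K}. Minimal: {F}⁺ = {F}; {D}⁺ = {B, D, E, G, K} — none reach the full schema.
{F, K}⁺: FK→BEG adds B, E, G; BE→DGK adds D → {B, D, E, F, G, K}. Minimal: {K}⁺ = {K}; {F}⁺ = {F} — none reach the full schema.
{B, E, F}⁺: BE→DGK adds D, G, K → {B, D, E, F, G, K}. Minimal: {E, F}⁺ = {E, F}; {B, F}⁺ = {B, F}; {B, E}⁺ = {B, D, E, G, K} — none reach the full schema.
Any other superkey contains one of these as a subset, so there are no further candidate keys.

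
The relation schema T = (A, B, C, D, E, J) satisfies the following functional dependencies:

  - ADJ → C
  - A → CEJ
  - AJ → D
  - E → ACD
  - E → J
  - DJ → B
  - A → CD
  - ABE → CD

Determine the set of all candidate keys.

A; E

{A}⁺: A→CEJ adds C, E, J; AJ→D adds D; DJ→B adds B → {A, B, C, D, E, J}.
{E}⁺: E→ACD adds A, C, D; E→J adds J; DJ→B adds B → {A, B, C, D, E, J}.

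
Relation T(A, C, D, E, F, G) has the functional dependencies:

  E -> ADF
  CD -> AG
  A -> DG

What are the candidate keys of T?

{C, E}

Attributes C, E never appear on any right-hand side, so every candidate key must contain {C, E}.
{C, E}⁺ = {A, C, D, E, F, G}, which is all of the schema, so {C, E} is the only candidate key.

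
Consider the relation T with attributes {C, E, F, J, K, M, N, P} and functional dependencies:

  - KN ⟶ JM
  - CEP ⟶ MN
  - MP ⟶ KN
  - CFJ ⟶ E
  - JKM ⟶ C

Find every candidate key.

Attributes F, P never appear on any right-hand side, so every candidate key must contain {F, P}.
{F, P}⁺ = {F, P}, which is not all of the schema, so we must add further attributes.
{F, M, P}⁺: MP→KN adds K, N; KN→JM adds J; JKM→C adds C; CFJ→E adds E → {C, E, F, J, K, M, N, P}. Minimal: {M, P}⁺ = {C, J, K, M, N, P}; {F, P}⁺ = {F, P}; {F, M}⁺ = {F, M} — none reach the full schema.
{C, E, F, P}⁺: CEP→MN adds M, N; MP→KN adds K; KN→JM adds J → {C, E, F, J, K, M, N, P}. Minimal: {E, F, P}⁺ = {E, F, P}; {C, F, P}⁺ = {C, F, P}; {C, E, P}⁺ = {C, E, J, K, M, N, P}; … — none reach the full schema.
{C, F, J, P}⁺: CFJ→E adds E; CEP→MN adds M, N; MP→KN adds K → {C, E, F, J, K, M, N, P}. Minimal: {F, J, P}⁺ = {F, J, P}; {C, J, P}⁺ = {C, J, P}; {C, F, P}⁺ = {C, F, P}; … — none reach the full schema.
{F, K, N, P}⁺: KN→JM adds J, M; JKM→C adds C; CFJ→E adds E → {C, E, F, J, K, M, N, P}. Minimal: {K, N, P}⁺ = {C, J, K, M, N, P}; {F, N, P}⁺ = {F, N, P}; {F, K, P}⁺ = {F, K, P}; … — none reach the full schema.
Any other superkey contains one of these as a subset, so there are no further candidate keys.

{F, M, P}, {C, E, F, P}, {C, F, J, P}, {F, K, N, P}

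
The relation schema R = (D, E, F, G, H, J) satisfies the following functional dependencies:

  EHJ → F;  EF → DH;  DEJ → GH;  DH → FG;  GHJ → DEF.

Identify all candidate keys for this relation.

Attribute J never appears on the right-hand side of any dependency, so J must belong to every candidate key.
{J}⁺ = {J}, which is not all of the schema, so we must add further attributes.
{D, E, J}⁺: DEJ→GH adds G, H; DH→FG adds F → {D, E, F, G, H, J}. Minimal: {E, J}⁺ = {E, J}; {D, J}⁺ = {D, J}; {D, E}⁺ = {D, E} — none reach the full schema.
{D, H, J}⁺: DH→FG adds F, G; GHJ→DEF adds E → {D, E, F, G, H, J}. Minimal: {H, J}⁺ = {H, J}; {D, J}⁺ = {D, J}; {D, H}⁺ = {D, F, G, H} — none reach the full schema.
{E, F, J}⁺: EF→DH adds D, H; DEJ→GH adds G → {D, E, F, G, H, J}. Minimal: {F, J}⁺ = {F, J}; {E, J}⁺ = {E, J}; {E, F}⁺ = {D, E, F, G, H} — none reach the full schema.
{E, H, J}⁺: EHJ→F adds F; EF→DH adds D; DEJ→GH adds G → {D, E, F, G, H, J}. Minimal: {H, J}⁺ = {H, J}; {E, J}⁺ = {E, J}; {E, H}⁺ = {E, H} — none reach the full schema.
{G, H, J}⁺: GHJ→DEF adds D, E, F → {D, E, F, G, H, J}. Minimal: {H, J}⁺ = {H, J}; {G, J}⁺ = {G, J}; {G, H}⁺ = {G, H} — none reach the full schema.

{D, E, J}, {D, H, J}, {E, F, J}, {E, H, J}, {G, H, J}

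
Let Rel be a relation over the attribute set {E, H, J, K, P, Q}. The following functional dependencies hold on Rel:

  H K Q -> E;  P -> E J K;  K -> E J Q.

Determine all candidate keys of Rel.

{H, P}

Attributes H, P never appear on any right-hand side, so every candidate key must contain {H, P}.
{H, P}⁺ = {E, H, J, K, P, Q}, which is all of the schema, so {H, P} is the only candidate key.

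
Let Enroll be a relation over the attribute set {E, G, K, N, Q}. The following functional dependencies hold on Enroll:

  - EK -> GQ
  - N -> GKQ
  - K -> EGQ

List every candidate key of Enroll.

Attribute N never appears on the right-hand side of any dependency, so N must belong to every candidate key.
{N}⁺ = {E, G, K, N, Q}, which is all of the schema, so {N} is the only candidate key.

(N)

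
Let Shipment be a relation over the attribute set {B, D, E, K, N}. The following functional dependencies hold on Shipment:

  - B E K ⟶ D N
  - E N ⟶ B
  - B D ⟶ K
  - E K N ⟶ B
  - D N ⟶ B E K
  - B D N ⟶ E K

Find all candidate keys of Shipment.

{D, N}⁺: DN→BEK adds B, E, K → {B, D, E, K, N}.
{B, D, E}⁺: BD→K adds K; BEK→DN adds N → {B, D, E, K, N}.
{B, E, K}⁺: BEK→DN adds D, N → {B, D, E, K, N}.
{E, K, N}⁺: EN→B adds B; BEK→DN adds D → {B, D, E, K, N}.

{D, N}; {B, D, E}; {B, E, K}; {E, K, N}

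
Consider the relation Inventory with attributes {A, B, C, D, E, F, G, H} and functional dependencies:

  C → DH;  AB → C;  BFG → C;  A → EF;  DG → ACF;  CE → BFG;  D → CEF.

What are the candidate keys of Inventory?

{C}; {D}; {A, B}; {B, F, G}

{C}⁺: C→DH adds D, H; D→CEF adds E, F; CE→BFG adds B, G; DG→ACF adds A → {A, B, C, D, E, F, G, H}.
{D}⁺: D→CEF adds C, E, F; C→DH adds H; CE→BFG adds B, G; DG→ACF adds A → {A, B, C, D, E, F, G, H}.
{A, B}⁺: AB→C adds C; A→EF adds E, F; CE→BFG adds G; C→DH adds D, H → {A, B, C, D, E, F, G, H}.
{B, F, G}⁺: BFG→C adds C; C→DH adds D, H; DG→ACF adds A; D→CEF adds E → {A, B, C, D, E, F, G, H}.
Any other superkey contains one of these as a subset, so there are no further candidate keys.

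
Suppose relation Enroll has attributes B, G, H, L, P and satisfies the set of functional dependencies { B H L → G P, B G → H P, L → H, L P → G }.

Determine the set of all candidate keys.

{B, L}

Attributes B, L never appear on any right-hand side, so every candidate key must contain {B, L}.
{B, L}⁺ = {B, G, H, L, P}, which is all of the schema, so {B, L} is the only candidate key.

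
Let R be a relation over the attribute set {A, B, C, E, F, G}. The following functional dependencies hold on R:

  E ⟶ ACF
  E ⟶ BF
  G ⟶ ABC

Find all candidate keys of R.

Attributes E, G never appear on any right-hand side, so every candidate key must contain {E, G}.
{E, G}⁺ = {A, B, C, E, F, G}, which is all of the schema, so {E, G} is the only candidate key.

EG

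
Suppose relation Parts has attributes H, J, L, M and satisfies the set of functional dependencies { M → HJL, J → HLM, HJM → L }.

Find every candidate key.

{J}⁺: J→HLM adds H, L, M → {H, J, L, M}.
{M}⁺: M→HJL adds H, J, L → {H, J, L, M}.

{J}, {M}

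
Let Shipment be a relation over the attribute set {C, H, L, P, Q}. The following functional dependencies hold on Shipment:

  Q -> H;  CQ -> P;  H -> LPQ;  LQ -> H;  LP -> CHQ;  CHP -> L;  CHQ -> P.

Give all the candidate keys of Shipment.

{H}; {Q}; {L, P}

{H}⁺: H→LPQ adds L, P, Q; LP→CHQ adds C → {C, H, L, P, Q}.
{Q}⁺: Q→H adds H; H→LPQ adds L, P; LP→CHQ adds C → {C, H, L, P, Q}.
{L, P}⁺: LP→CHQ adds C, H, Q → {C, H, L, P, Q}. Minimal: {P}⁺ = {P}; {L}⁺ = {L} — none reach the full schema.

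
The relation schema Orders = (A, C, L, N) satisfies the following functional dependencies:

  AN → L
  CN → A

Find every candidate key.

{C, N}

Attributes C, N never appear on any right-hand side, so every candidate key must contain {C, N}.
{C, N}⁺ = {A, C, L, N}, which is all of the schema, so {C, N} is the only candidate key.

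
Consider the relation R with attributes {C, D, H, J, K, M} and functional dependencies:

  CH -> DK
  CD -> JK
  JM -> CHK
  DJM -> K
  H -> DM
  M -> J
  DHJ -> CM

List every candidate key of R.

{H}, {M}

{H}⁺: H→DM adds D, M; M→J adds J; DHJ→CM adds C; CH→DK adds K → {C, D, H, J, K, M}.
{M}⁺: M→J adds J; JM→CHK adds C, H, K; H→DM adds D → {C, D, H, J, K, M}.
Any other superkey contains one of these as a subset, so there are no further candidate keys.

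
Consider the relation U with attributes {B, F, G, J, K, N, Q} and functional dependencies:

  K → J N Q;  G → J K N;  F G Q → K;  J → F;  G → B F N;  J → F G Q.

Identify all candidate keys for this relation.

{G}, {J}, {K}

{G}⁺: G→JKN adds J, K, N; J→F adds F; G→BFN adds B; J→FGQ adds Q → {B, F, G, J, K, N, Q}.
{J}⁺: J→F adds F; J→FGQ adds G, Q; G→JKN adds K, N; G→BFN adds B → {B, F, G, J, K, N, Q}.
{K}⁺: K→JNQ adds J, N, Q; J→F adds F; J→FGQ adds G; G→BFN adds B → {B, F, G, J, K, N, Q}.
Any other superkey contains one of these as a subset, so there are no further candidate keys.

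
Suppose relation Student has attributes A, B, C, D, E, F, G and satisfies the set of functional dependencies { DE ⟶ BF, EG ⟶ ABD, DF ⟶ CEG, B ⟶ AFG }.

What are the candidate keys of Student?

{B, D}⁺: B→AFG adds A, F, G; DF→CEG adds C, E → {A, B, C, D, E, F, G}. Minimal: {D}⁺ = {D}; {B}⁺ = {A, B, F, G} — none reach the full schema.
{B, E}⁺: B→AFG adds A, F, G; EG→ABD adds D; DF→CEG adds C → {A, B, C, D, E, F, G}. Minimal: {E}⁺ = {E}; {B}⁺ = {A, B, F, G} — none reach the full schema.
{D, E}⁺: DE→BF adds B, F; DF→CEG adds C, G; B→AFG adds A → {A, B, C, D, E, F, G}. Minimal: {E}⁺ = {E}; {D}⁺ = {D} — none reach the full schema.
{D, F}⁺: DF→CEG adds C, E, G; DE→BF adds B; EG→ABD adds A → {A, B, C, D, E, F, G}. Minimal: {F}⁺ = {F}; {D}⁺ = {D} — none reach the full schema.
{E, G}⁺: EG→ABD adds A, B, D; B→AFG adds F; DF→CEG adds C → {A, B, C, D, E, F, G}. Minimal: {G}⁺ = {G}; {E}⁺ = {E} — none reach the full schema.
Any other superkey contains one of these as a subset, so there are no further candidate keys.

BD, BE, DE, DF, EG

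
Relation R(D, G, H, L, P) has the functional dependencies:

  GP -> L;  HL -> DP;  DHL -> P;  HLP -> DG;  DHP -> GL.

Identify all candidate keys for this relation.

Attribute H never appears on the right-hand side of any dependency, so H must belong to every candidate key.
{H}⁺ = {H}, which is not all of the schema, so we must add further attributes.
{H, L}⁺: HL→DP adds D, P; HLP→DG adds G → {D, G, H, L, P}. Minimal: {L}⁺ = {L}; {H}⁺ = {H} — none reach the full schema.
{D, H, P}⁺: DHP→GL adds G, L → {D, G, H, L, P}. Minimal: {H, P}⁺ = {H, P}; {D, P}⁺ = {D, P}; {D, H}⁺ = {D, H} — none reach the full schema.
{G, H, P}⁺: GP→L adds L; HL→DP adds D → {D, G, H, L, P}. Minimal: {H, P}⁺ = {H, P}; {G, P}⁺ = {G, L, P}; {G, H}⁺ = {G, H} — none reach the full schema.
Any other superkey contains one of these as a subset, so there are no further candidate keys.

HL, DHP, GHP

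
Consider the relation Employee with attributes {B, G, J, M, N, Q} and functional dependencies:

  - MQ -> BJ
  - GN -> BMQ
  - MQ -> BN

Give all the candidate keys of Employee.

(G, N), (G, M, Q)

{G, N}⁺: GN→BMQ adds B, M, Q; MQ→BJ adds J → {B, G, J, M, N, Q}. Minimal: {N}⁺ = {N}; {G}⁺ = {G} — none reach the full schema.
{G, M, Q}⁺: MQ→BJ adds B, J; MQ→BN adds N → {B, G, J, M, N, Q}. Minimal: {M, Q}⁺ = {B, J, M, N, Q}; {G, Q}⁺ = {G, Q}; {G, M}⁺ = {G, M} — none reach the full schema.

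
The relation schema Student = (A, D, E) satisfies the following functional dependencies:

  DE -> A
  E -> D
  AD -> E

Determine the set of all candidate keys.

{E}, {A, D}

{E}⁺: E→D adds D; DE→A adds A → {A, D, E}.
{A, D}⁺: AD→E adds E → {A, D, E}. Minimal: {D}⁺ = {D}; {A}⁺ = {A} — none reach the full schema.
Any other superkey contains one of these as a subset, so there are no further candidate keys.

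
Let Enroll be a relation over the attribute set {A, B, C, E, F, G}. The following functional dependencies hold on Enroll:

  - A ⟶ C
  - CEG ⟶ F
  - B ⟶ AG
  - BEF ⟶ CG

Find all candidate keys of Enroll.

{B, E}

Attributes B, E never appear on any right-hand side, so every candidate key must contain {B, E}.
{B, E}⁺ = {A, B, C, E, F, G}, which is all of the schema, so {B, E} is the only candidate key.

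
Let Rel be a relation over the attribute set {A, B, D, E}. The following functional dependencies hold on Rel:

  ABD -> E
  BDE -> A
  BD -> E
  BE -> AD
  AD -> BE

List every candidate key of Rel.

{A, D}, {B, D}, {B, E}

{A, D}⁺: AD→BE adds B, E → {A, B, D, E}. Minimal: {D}⁺ = {D}; {A}⁺ = {A} — none reach the full schema.
{B, D}⁺: BD→E adds E; BE→AD adds A → {A, B, D, E}. Minimal: {D}⁺ = {D}; {B}⁺ = {B} — none reach the full schema.
{B, E}⁺: BE→AD adds A, D → {A, B, D, E}. Minimal: {E}⁺ = {E}; {B}⁺ = {B} — none reach the full schema.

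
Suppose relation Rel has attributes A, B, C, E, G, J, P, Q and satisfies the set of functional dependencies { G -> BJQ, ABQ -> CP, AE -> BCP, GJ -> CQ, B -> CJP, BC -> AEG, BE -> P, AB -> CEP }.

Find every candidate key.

{B}⁺: B→CJP adds C, J, P; BC→AEG adds A, E, G; G→BJQ adds Q → {A, B, C, E, G, J, P, Q}.
{G}⁺: G→BJQ adds B, J, Q; GJ→CQ adds C; B→CJP adds P; BC→AEG adds A, E → {A, B, C, E, G, J, P, Q}.
{A, E}⁺: AE→BCP adds B, C, P; B→CJP adds J; BC→AEG adds G; G→BJQ adds Q → {A, B, C, E, G, J, P, Q}. Minimal: {E}⁺ = {E}; {A}⁺ = {A} — none reach the full schema.
Any other superkey contains one of these as a subset, so there are no further candidate keys.

(B); (G); (A, E)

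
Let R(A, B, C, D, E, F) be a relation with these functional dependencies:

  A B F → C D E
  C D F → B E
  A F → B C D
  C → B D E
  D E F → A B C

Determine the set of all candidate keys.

AF, CF, DEF

Attribute F never appears on the right-hand side of any dependency, so F must belong to every candidate key.
{F}⁺ = {F}, which is not all of the schema, so we must add further attributes.
{A, F}⁺: AF→BCD adds B, C, D; C→BDE adds E → {A, B, C, D, E, F}. Minimal: {F}⁺ = {F}; {A}⁺ = {A} — none reach the full schema.
{C, F}⁺: C→BDE adds B, D, E; DEF→ABC adds A → {A, B, C, D, E, F}. Minimal: {F}⁺ = {F}; {C}⁺ = {B, C, D, E} — none reach the full schema.
{D, E, F}⁺: DEF→ABC adds A, B, C → {A, B, C, D, E, F}. Minimal: {E, F}⁺ = {E, F}; {D, F}⁺ = {D, F}; {D, E}⁺ = {D, E} — none reach the full schema.
Any other superkey contains one of these as a subset, so there are no further candidate keys.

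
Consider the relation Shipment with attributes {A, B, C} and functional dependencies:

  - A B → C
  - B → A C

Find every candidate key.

B

Attribute B never appears on the right-hand side of any dependency, so B must belong to every candidate key.
{B}⁺ = {A, B, C}, which is all of the schema, so {B} is the only candidate key.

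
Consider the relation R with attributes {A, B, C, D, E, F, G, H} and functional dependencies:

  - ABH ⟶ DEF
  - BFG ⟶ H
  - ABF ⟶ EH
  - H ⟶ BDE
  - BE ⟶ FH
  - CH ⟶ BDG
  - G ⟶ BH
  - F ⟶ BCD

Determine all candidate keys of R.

(A, F), (A, G), (A, H), (A, B, E)

Attribute A never appears on the right-hand side of any dependency, so A must belong to every candidate key.
{A}⁺ = {A}, which is not all of the schema, so we must add further attributes.
{A, F}⁺: F→BCD adds B, C, D; ABF→EH adds E, H; CH→BDG adds G → {A, B, C, D, E, F, G, H}. Minimal: {F}⁺ = {B, C, D, F}; {A}⁺ = {A} — none reach the full schema.
{A, G}⁺: G→BH adds B, H; ABH→DEF adds D, E, F; F→BCD adds C → {A, B, C, D, E, F, G, H}. Minimal: {G}⁺ = {B, C, D, E, F, G, H}; {A}⁺ = {A} — none reach the full schema.
{A, H}⁺: H→BDE adds B, D, E; BE→FH adds F; F→BCD adds C; CH→BDG adds G → {A, B, C, D, E, F, G, H}. Minimal: {H}⁺ = {B, C, D, E, F, G, H}; {A}⁺ = {A} — none reach the full schema.
{A, B, E}⁺: BE→FH adds F, H; F→BCD adds C, D; CH→BDG adds G → {A, B, C, D, E, F, G, H}. Minimal: {B, E}⁺ = {B, C, D, E, F, G, H}; {A, E}⁺ = {A, E}; {A, B}⁺ = {A, B} — none reach the full schema.
Any other superkey contains one of these as a subset, so there are no further candidate keys.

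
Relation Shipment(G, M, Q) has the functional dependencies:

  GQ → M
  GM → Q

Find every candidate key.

Attribute G never appears on the right-hand side of any dependency, so G must belong to every candidate key.
{G}⁺ = {G}, which is not all of the schema, so we must add further attributes.
{G, M}⁺: GM→Q adds Q → {G, M, Q}.
{G, Q}⁺: GQ→M adds M → {G, M, Q}.
Any other superkey contains one of these as a subset, so there are no further candidate keys.

{G, M}, {G, Q}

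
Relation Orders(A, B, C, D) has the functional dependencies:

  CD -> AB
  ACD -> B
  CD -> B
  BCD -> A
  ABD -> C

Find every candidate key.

Attribute D never appears on the right-hand side of any dependency, so D must belong to every candidate key.
{D}⁺ = {D}, which is not all of the schema, so we must add further attributes.
{C, D}⁺: CD→AB adds A, B → {A, B, C, D}. Minimal: {D}⁺ = {D}; {C}⁺ = {C} — none reach the full schema.
{A, B, D}⁺: ABD→C adds C → {A, B, C, D}. Minimal: {B, D}⁺ = {B, D}; {A, D}⁺ = {A, D}; {A, B}⁺ = {A, B} — none reach the full schema.
Any other superkey contains one of these as a subset, so there are no further candidate keys.

(C, D), (A, B, D)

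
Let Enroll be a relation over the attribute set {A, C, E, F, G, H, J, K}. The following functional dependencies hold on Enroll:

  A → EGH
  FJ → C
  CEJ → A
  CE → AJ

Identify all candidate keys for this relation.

ACFK; AFJK; CEFK; EFJK

Attributes F, K never appear on any right-hand side, so every candidate key must contain {F, K}.
{F, K}⁺ = {F, K}, which is not all of the schema, so we must add further attributes.
{A, C, F, K}⁺: A→EGH adds E, G, H; CE→AJ adds J → {A, C, E, F, G, H, J, K}. Minimal: {C, F, K}⁺ = {C, F, K}; {A, F, K}⁺ = {A, E, F, G, H, K}; {A, C, K}⁺ = {A, C, E, G, H, J, K}; … — none reach the full schema.
{A, F, J, K}⁺: A→EGH adds E, G, H; FJ→C adds C → {A, C, E, F, G, H, J, K}. Minimal: {F, J, K}⁺ = {C, F, J, K}; {A, J, K}⁺ = {A, E, G, H, J, K}; {A, F, K}⁺ = {A, E, F, G, H, K}; … — none reach the full schema.
{C, E, F, K}⁺: CE→AJ adds A, J; A→EGH adds G, H → {A, C, E, F, G, H, J, K}. Minimal: {E, F, K}⁺ = {E, F, K}; {C, F, K}⁺ = {C, F, K}; {C, E, K}⁺ = {A, C, E, G, H, J, K}; … — none reach the full schema.
{E, F, J, K}⁺: FJ→C adds C; CEJ→A adds A; A→EGH adds G, H → {A, C, E, F, G, H, J, K}. Minimal: {F, J, K}⁺ = {C, F, J, K}; {E, J, K}⁺ = {E, J, K}; {E, F, K}⁺ = {E, F, K}; … — none reach the full schema.
Any other superkey contains one of these as a subset, so there are no further candidate keys.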